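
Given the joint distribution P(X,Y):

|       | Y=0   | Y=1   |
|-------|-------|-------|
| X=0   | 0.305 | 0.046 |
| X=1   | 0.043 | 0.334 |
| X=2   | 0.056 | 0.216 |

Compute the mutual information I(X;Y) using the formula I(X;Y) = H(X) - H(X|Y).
0.3840 bits

I(X;Y) = H(X) - H(X|Y)

Marginal of X (row sums):
  P(X=0) = 0.305 + 0.046 = 0.351
  P(X=1) = 0.043 + 0.334 = 0.377
  P(X=2) = 0.056 + 0.216 = 0.272
H(X) = -[0.351·log₂(0.351) + 0.377·log₂(0.377) + 0.272·log₂(0.272)]
  = 0.53017 + 0.53058 + 0.51090 = 1.57165 bits

Marginal of Y (column sums):
  P(Y=0) = 0.305 + 0.043 + 0.056 = 0.404
  P(Y=1) = 0.046 + 0.334 + 0.216 = 0.596
H(X|Y) = Σ_y P(y)·H(X|Y=y):
  Y=0: P(Y=0) = 0.404, P(X|Y=0) = (305/404, 43/404, 14/101) → H(X|Y=0) = 1.04533
  Y=1: P(Y=1) = 0.596, P(X|Y=1) = (23/298, 167/298, 54/149) → H(X|Y=1) = 1.28411
H(X|Y) = 0.404·1.04533 + 0.596·1.28411 = 1.18764 bits

I(X;Y) = H(X) - H(X|Y) = 1.57165 - 1.18764 = 0.3840 bits

Cross-check via I(X;Y) = H(X) + H(Y) - H(X,Y): computing H(Y) from the column sums and H(X,Y) from the 6 cells in the same way gives H(Y) = 0.97324 bits and H(X,Y) = 2.16088 bits, so
I(X;Y) = 1.57165 + 0.97324 - 2.16088 = 0.3840 bits ✓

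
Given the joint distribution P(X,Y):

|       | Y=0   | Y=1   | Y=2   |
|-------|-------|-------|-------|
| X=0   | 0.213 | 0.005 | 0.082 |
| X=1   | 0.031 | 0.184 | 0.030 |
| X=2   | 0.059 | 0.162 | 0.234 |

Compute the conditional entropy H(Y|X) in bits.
1.1873 bits

H(Y|X) = H(X,Y) - H(X)

H(X,Y) = -Σ_{x,y} P(x,y) log₂ P(x,y). Per-cell terms -P(x,y)·log₂P(x,y):
  X=0: 0.475219, 0.038219, 0.295875
  X=1: 0.155359, 0.449369, 0.151767
  X=2: 0.240905, 0.425401, 0.490328
Sum of the 9 terms: H(X,Y) = 2.72244 bits

Marginal of X (row sums):
  P(X=0) = 0.213 + 0.005 + 0.082 = 0.300
  P(X=1) = 0.031 + 0.184 + 0.030 = 0.245
  P(X=2) = 0.059 + 0.162 + 0.234 = 0.455
H(X) = -[0.300·log₂(0.300) + 0.245·log₂(0.245) + 0.455·log₂(0.455)]
  = 0.521090 + 0.497141 + 0.516908 = 1.53514 bits

H(Y|X) = H(X,Y) - H(X) = 2.72244 - 1.53514 = 1.1873 bits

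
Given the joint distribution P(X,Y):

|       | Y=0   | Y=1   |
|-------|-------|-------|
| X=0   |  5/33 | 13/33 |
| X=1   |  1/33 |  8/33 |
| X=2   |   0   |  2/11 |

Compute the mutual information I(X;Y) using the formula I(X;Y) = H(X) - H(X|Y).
0.0818 bits

I(X;Y) = H(X) - H(X|Y)

Marginal of X (row sums):
  P(X=0) = 5/33 + 13/33 = 6/11
  P(X=1) = 1/33 + 8/33 = 3/11
  P(X=2) = 0 + 2/11 = 2/11
H(X) = -[(6/11)·log₂(6/11) + (3/11)·log₂(3/11) + (2/11)·log₂(2/11)]
  = 0.47698 + 0.51122 + 0.44717 = 1.43537 bits

Marginal of Y (column sums):
  P(Y=0) = 5/33 + 1/33 + 0 = 2/11
  P(Y=1) = 13/33 + 8/33 + 2/11 = 9/11
H(X|Y) = Σ_y P(y)·H(X|Y=y):
  Y=0: P(Y=0) = 2/11, P(X|Y=0) = (5/6, 1/6, 0) → H(X|Y=0) = 0.65002
  Y=1: P(Y=1) = 9/11, P(X|Y=1) = (13/27, 8/27, 2/9) → H(X|Y=1) = 1.50987
H(X|Y) = (2/11)·0.65002 + (9/11)·1.50987 = 1.35353 bits

I(X;Y) = H(X) - H(X|Y) = 1.43537 - 1.35353 = 0.0818 bits

Cross-check via I(X;Y) = H(X) + H(Y) - H(X,Y): computing H(Y) from the column sums and H(X,Y) from the 6 cells in the same way gives H(Y) = 0.68404 bits and H(X,Y) = 2.03757 bits, so
I(X;Y) = 1.43537 + 0.68404 - 2.03757 = 0.0818 bits ✓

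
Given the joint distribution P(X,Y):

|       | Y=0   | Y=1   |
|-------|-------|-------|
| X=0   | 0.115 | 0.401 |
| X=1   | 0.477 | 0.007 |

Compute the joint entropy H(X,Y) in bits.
1.4470 bits

H(X,Y) = -Σ_{x,y} P(x,y) log₂ P(x,y). Per-cell terms -P(x,y)·log₂P(x,y):
  X=0: 0.35883, 0.52865
  X=1: 0.50941, 0.05011
Sum of the 4 terms: H(X,Y) = 1.4470 bits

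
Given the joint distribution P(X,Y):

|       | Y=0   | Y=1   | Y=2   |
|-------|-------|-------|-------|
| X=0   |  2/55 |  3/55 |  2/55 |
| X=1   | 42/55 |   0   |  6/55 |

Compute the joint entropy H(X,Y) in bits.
1.2224 bits

H(X,Y) = -Σ_{x,y} P(x,y) log₂ P(x,y). Per-cell terms -P(x,y)·log₂P(x,y):
  X=0: 0.17387, 0.22889, 0.17387
  X=1: 0.29709, 0.00000, 0.34870
  (cells with P = 0 contribute 0)
Sum of the 6 terms: H(X,Y) = 1.2224 bits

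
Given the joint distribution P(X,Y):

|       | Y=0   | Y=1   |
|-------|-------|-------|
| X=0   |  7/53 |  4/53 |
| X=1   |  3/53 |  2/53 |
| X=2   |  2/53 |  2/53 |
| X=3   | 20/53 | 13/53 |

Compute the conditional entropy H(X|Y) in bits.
1.4960 bits

H(X|Y) = H(X,Y) - H(Y)

H(X,Y) = -Σ_{x,y} P(x,y) log₂ P(x,y). Per-cell terms -P(x,y)·log₂P(x,y):
  X=0: 0.3857, 0.2814
  X=1: 0.2345, 0.1784
  X=2: 0.1784, 0.1784
  X=3: 0.5306, 0.4973
Sum of the 8 terms: H(X,Y) = 2.4647 bits

Marginal of Y (column sums):
  P(Y=0) = 7/53 + 3/53 + 2/53 + 20/53 = 32/53
  P(Y=1) = 4/53 + 2/53 + 2/53 + 13/53 = 21/53
H(Y) = -[(32/53)·log₂(32/53) + (21/53)·log₂(21/53)]
  = 0.4395 + 0.5292 = 0.9687 bits

H(X|Y) = H(X,Y) - H(Y) = 2.4647 - 0.9687 = 1.4960 bits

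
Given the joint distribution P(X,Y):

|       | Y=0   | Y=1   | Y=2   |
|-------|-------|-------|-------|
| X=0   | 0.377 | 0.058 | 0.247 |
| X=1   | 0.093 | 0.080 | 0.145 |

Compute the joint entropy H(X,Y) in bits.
2.2813 bits

H(X,Y) = -Σ_{x,y} P(x,y) log₂ P(x,y). Per-cell terms -P(x,y)·log₂P(x,y):
  X=0: 0.53058, 0.23825, 0.49830
  X=1: 0.31868, 0.29151, 0.40395
Sum of the 6 terms: H(X,Y) = 2.2813 bits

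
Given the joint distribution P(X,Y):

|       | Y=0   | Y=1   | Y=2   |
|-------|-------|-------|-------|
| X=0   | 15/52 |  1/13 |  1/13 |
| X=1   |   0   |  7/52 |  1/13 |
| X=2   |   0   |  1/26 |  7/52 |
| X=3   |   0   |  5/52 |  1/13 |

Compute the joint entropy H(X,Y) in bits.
2.9405 bits

H(X,Y) = -Σ_{x,y} P(x,y) log₂ P(x,y). Per-cell terms -P(x,y)·log₂P(x,y):
  X=0: 0.5174, 0.2846, 0.2846
  X=1: 0.0000, 0.3895, 0.2846
  X=2: 0.0000, 0.1808, 0.3895
  X=3: 0.0000, 0.3249, 0.2846
  (cells with P = 0 contribute 0)
Sum of the 12 terms: H(X,Y) = 2.9405 bits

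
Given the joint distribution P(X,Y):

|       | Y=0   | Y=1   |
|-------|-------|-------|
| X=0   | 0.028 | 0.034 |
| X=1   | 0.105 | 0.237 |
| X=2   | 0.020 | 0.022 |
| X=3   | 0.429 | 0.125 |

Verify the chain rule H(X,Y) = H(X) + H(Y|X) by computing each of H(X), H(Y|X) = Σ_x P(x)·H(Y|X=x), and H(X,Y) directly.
H(X) = 1.4422 bits, H(Y|X) = 0.8345 bits, H(X,Y) = 2.2768 bits

Marginal of X (row sums):
  P(X=0) = 0.028 + 0.034 = 0.062
  P(X=1) = 0.105 + 0.237 = 0.342
  P(X=2) = 0.020 + 0.022 = 0.042
  P(X=3) = 0.429 + 0.125 = 0.554
H(X) = -[0.062·log₂(0.062) + 0.342·log₂(0.342) + 0.042·log₂(0.042) + 0.554·log₂(0.554)]
  = 0.2487 + 0.5294 + 0.1921 + 0.4720 = 1.4422 bits

H(Y|X) = Σ_x P(x)·H(Y|X=x):
  X=0: P(X=0) = 0.062, P(Y|X=0) = (14/31, 17/31) → H(Y|X=0) = 0.9932
  X=1: P(X=1) = 0.342, P(Y|X=1) = (35/114, 79/114) → H(Y|X=1) = 0.8897
  X=2: P(X=2) = 0.042, P(Y|X=2) = (10/21, 11/21) → H(Y|X=2) = 0.9984
  X=3: P(X=3) = 0.554, P(Y|X=3) = (429/554, 125/554) → H(Y|X=3) = 0.7703
H(Y|X) = 0.062·0.9932 + 0.342·0.8897 + 0.042·0.9984 + 0.554·0.7703 = 0.8345 bits

H(X,Y) = -Σ_{x,y} P(x,y) log₂ P(x,y). Per-cell terms -P(x,y)·log₂P(x,y):
  X=0: 0.1444, 0.1659
  X=1: 0.3414, 0.4923
  X=2: 0.1129, 0.1211
  X=3: 0.5238, 0.3750
Sum of the 8 terms: H(X,Y) = 2.2768 bits

Chain rule check:
  H(X) + H(Y|X) = 1.4422 + 0.8345 = 2.2767 bits
  H(X,Y) = 2.2768 bits
✓ Chain rule verified (Δ = 0.0001 is 4-dp rounding noise: each of the three values was rounded independently).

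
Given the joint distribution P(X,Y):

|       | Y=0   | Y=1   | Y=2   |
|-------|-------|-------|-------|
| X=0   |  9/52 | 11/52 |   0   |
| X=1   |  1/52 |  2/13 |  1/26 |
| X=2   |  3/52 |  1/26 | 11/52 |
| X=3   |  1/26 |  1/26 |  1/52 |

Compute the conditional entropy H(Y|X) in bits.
1.1290 bits

H(Y|X) = H(X,Y) - H(X)

H(X,Y) = -Σ_{x,y} P(x,y) log₂ P(x,y). Per-cell terms -P(x,y)·log₂P(x,y):
  X=0: 0.43797, 0.47406, 0.00000
  X=1: 0.10962, 0.41545, 0.18079
  X=2: 0.23743, 0.18079, 0.47406
  X=3: 0.18079, 0.18079, 0.10962
  (cells with P = 0 contribute 0)
Sum of the 12 terms: H(X,Y) = 2.98137 bits

Marginal of X (row sums):
  P(X=0) = 9/52 + 11/52 + 0 = 5/13
  P(X=1) = 1/52 + 2/13 + 1/26 = 11/52
  P(X=2) = 3/52 + 1/26 + 11/52 = 4/13
  P(X=3) = 1/26 + 1/26 + 1/52 = 5/52
H(X) = -[(5/13)·log₂(5/13) + (11/52)·log₂(11/52) + (4/13)·log₂(4/13) + (5/52)·log₂(5/52)]
  = 0.53020 + 0.47406 + 0.52321 + 0.32486 = 1.85233 bits

H(Y|X) = H(X,Y) - H(X) = 2.98137 - 1.85233 = 1.1290 bits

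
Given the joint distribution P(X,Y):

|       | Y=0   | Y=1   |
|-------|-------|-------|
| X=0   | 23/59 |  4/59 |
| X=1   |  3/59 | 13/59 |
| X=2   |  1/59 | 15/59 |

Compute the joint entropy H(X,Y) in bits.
2.0944 bits

H(X,Y) = -Σ_{x,y} P(x,y) log₂ P(x,y). Per-cell terms -P(x,y)·log₂P(x,y):
  X=0: 0.52981, 0.26323
  X=1: 0.21853, 0.48082
  X=2: 0.09971, 0.50231
Sum of the 6 terms: H(X,Y) = 2.0944 bits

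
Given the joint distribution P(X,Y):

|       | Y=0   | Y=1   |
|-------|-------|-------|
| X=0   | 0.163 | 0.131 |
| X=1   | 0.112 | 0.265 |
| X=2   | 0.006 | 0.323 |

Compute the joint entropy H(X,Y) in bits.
2.2431 bits

H(X,Y) = -Σ_{x,y} P(x,y) log₂ P(x,y). Per-cell terms -P(x,y)·log₂P(x,y):
  X=0: 0.42658, 0.38414
  X=1: 0.35374, 0.50772
  X=2: 0.04428, 0.52662
Sum of the 6 terms: H(X,Y) = 2.2431 bits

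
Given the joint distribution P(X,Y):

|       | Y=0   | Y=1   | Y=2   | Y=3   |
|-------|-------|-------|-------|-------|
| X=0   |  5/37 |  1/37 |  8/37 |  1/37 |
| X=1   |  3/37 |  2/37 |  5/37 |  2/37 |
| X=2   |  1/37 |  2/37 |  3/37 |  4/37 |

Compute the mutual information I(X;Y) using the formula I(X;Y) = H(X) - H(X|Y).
0.1310 bits

I(X;Y) = H(X) - H(X|Y)

Marginal of X (row sums):
  P(X=0) = 5/37 + 1/37 + 8/37 + 1/37 = 15/37
  P(X=1) = 3/37 + 2/37 + 5/37 + 2/37 = 12/37
  P(X=2) = 1/37 + 2/37 + 3/37 + 4/37 = 10/37
H(X) = -[(15/37)·log₂(15/37) + (12/37)·log₂(12/37) + (10/37)·log₂(10/37)]
  = 0.5281 + 0.5269 + 0.5101 = 1.5651 bits

Marginal of Y (column sums):
  P(Y=0) = 5/37 + 3/37 + 1/37 = 9/37
  P(Y=1) = 1/37 + 2/37 + 2/37 = 5/37
  P(Y=2) = 8/37 + 5/37 + 3/37 = 16/37
  P(Y=3) = 1/37 + 2/37 + 4/37 = 7/37
H(X|Y) = Σ_y P(y)·H(X|Y=y):
  Y=0: P(Y=0) = 9/37, P(X|Y=0) = (5/9, 1/3, 1/9) → H(X|Y=0) = 1.3516
  Y=1: P(Y=1) = 5/37, P(X|Y=1) = (1/5, 2/5, 2/5) → H(X|Y=1) = 1.5219
  Y=2: P(Y=2) = 16/37, P(X|Y=2) = (1/2, 5/16, 3/16) → H(X|Y=2) = 1.4772
  Y=3: P(Y=3) = 7/37, P(X|Y=3) = (1/7, 2/7, 4/7) → H(X|Y=3) = 1.3788
H(X|Y) = (9/37)·1.3516 + (5/37)·1.5219 + (16/37)·1.4772 + (7/37)·1.3788 = 1.4341 bits

I(X;Y) = H(X) - H(X|Y) = 1.5651 - 1.4341 = 0.1310 bits

Cross-check via I(X;Y) = H(X) + H(Y) - H(X,Y): computing H(Y) from the column sums and H(X,Y) from the 12 cells in the same way gives H(Y) = 1.8638 bits and H(X,Y) = 3.2979 bits, so
I(X;Y) = 1.5651 + 1.8638 - 3.2979 = 0.1310 bits ✓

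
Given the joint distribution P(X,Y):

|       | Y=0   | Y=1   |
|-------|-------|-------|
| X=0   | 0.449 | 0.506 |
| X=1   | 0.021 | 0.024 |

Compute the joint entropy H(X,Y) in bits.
1.2622 bits

H(X,Y) = -Σ_{x,y} P(x,y) log₂ P(x,y). Per-cell terms -P(x,y)·log₂P(x,y):
  X=0: 0.51869, 0.49729
  X=1: 0.11704, 0.12914
Sum of the 4 terms: H(X,Y) = 1.2622 bits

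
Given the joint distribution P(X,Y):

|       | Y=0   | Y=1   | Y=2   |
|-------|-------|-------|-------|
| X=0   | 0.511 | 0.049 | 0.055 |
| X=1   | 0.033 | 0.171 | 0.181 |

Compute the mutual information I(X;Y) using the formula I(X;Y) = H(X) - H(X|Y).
0.4288 bits

I(X;Y) = H(X) - H(X|Y)

Marginal of X (row sums):
  P(X=0) = 0.511 + 0.049 + 0.055 = 0.615
  P(X=1) = 0.033 + 0.171 + 0.181 = 0.385
H(X) = -[0.615·log₂(0.615) + 0.385·log₂(0.385)]
  = 0.43133 + 0.53017 = 0.9615 bits

Marginal of Y (column sums):
  P(Y=0) = 0.511 + 0.033 = 0.544
  P(Y=1) = 0.049 + 0.171 = 0.220
  P(Y=2) = 0.055 + 0.181 = 0.236
H(X|Y) = Σ_y P(y)·H(X|Y=y):
  Y=0: P(Y=0) = 0.544, P(X|Y=0) = (511/544, 33/544) → H(X|Y=0) = 0.33007
  Y=1: P(Y=1) = 0.220, P(X|Y=1) = (49/220, 171/220) → H(X|Y=1) = 0.76512
  Y=2: P(Y=2) = 0.236, P(X|Y=2) = (55/236, 181/236) → H(X|Y=2) = 0.78329
H(X|Y) = 0.544·0.33007 + 0.220·0.76512 + 0.236·0.78329 = 0.5327 bits

I(X;Y) = H(X) - H(X|Y) = 0.9615 - 0.5327 = 0.4288 bits

Cross-check via I(X;Y) = H(X) + H(Y) - H(X,Y): computing H(Y) from the column sums and H(X,Y) from the 6 cells in the same way gives H(Y) = 1.4500 bits and H(X,Y) = 1.9827 bits, so
I(X;Y) = 0.9615 + 1.4500 - 1.9827 = 0.4288 bits ✓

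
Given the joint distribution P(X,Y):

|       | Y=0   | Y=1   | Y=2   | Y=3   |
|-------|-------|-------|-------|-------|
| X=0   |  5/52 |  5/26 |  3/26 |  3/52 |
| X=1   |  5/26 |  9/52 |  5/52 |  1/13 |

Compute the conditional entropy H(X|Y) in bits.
0.9724 bits

H(X|Y) = H(X,Y) - H(Y)

H(X,Y) = -Σ_{x,y} P(x,y) log₂ P(x,y). Per-cell terms -P(x,y)·log₂P(x,y):
  X=0: 0.324857, 0.457406, 0.359478, 0.237431
  X=1: 0.457406, 0.437974, 0.324857, 0.284649
Sum of the 8 terms: H(X,Y) = 2.884058 bits

Marginal of Y (column sums):
  P(Y=0) = 5/52 + 5/26 = 15/52
  P(Y=1) = 5/26 + 9/52 = 19/52
  P(Y=2) = 3/26 + 5/52 = 11/52
  P(Y=3) = 3/52 + 1/13 = 7/52
H(Y) = -[(15/52)·log₂(15/52) + (19/52)·log₂(19/52) + (11/52)·log₂(11/52) + (7/52)·log₂(7/52)]
  = 0.517370 + 0.530726 + 0.474059 + 0.389454 = 1.911609 bits

H(X|Y) = H(X,Y) - H(Y) = 2.884058 - 1.911609 = 0.9724 bits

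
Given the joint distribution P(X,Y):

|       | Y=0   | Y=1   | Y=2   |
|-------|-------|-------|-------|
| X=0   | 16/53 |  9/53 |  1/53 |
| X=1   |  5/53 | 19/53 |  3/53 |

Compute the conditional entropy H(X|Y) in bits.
0.8536 bits

H(X|Y) = H(X,Y) - H(Y)

H(X,Y) = -Σ_{x,y} P(x,y) log₂ P(x,y). Per-cell terms -P(x,y)·log₂P(x,y):
  X=0: 0.5216, 0.4344, 0.1081
  X=1: 0.3213, 0.5306, 0.2345
Sum of the 6 terms: H(X,Y) = 2.1505 bits

Marginal of Y (column sums):
  P(Y=0) = 16/53 + 5/53 = 21/53
  P(Y=1) = 9/53 + 19/53 = 28/53
  P(Y=2) = 1/53 + 3/53 = 4/53
H(Y) = -[(21/53)·log₂(21/53) + (28/53)·log₂(28/53) + (4/53)·log₂(4/53)]
  = 0.5292 + 0.4863 + 0.2814 = 1.2969 bits

H(X|Y) = H(X,Y) - H(Y) = 2.1505 - 1.2969 = 0.8536 bits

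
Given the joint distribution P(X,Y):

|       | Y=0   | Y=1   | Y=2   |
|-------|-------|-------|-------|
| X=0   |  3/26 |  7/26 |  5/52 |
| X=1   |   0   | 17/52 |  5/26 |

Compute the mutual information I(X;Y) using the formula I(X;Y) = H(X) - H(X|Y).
0.1419 bits

I(X;Y) = H(X) - H(X|Y)

Marginal of X (row sums):
  P(X=0) = 3/26 + 7/26 + 5/52 = 25/52
  P(X=1) = 0 + 17/52 + 5/26 = 27/52
H(X) = -[(25/52)·log₂(25/52) + (27/52)·log₂(27/52)]
  = 0.50797 + 0.49096 = 0.9989 bits

Marginal of Y (column sums):
  P(Y=0) = 3/26 + 0 = 3/26
  P(Y=1) = 7/26 + 17/52 = 31/52
  P(Y=2) = 5/52 + 5/26 = 15/52
H(X|Y) = Σ_y P(y)·H(X|Y=y):
  Y=0: P(Y=0) = 3/26, P(X|Y=0) = (1, 0) → H(X|Y=0) = 0.00000
  Y=1: P(Y=1) = 31/52, P(X|Y=1) = (14/31, 17/31) → H(X|Y=1) = 0.99323
  Y=2: P(Y=2) = 15/52, P(X|Y=2) = (1/3, 2/3) → H(X|Y=2) = 0.91830
H(X|Y) = (3/26)·0.00000 + (31/52)·0.99323 + (15/52)·0.91830 = 0.8570 bits

I(X;Y) = H(X) - H(X|Y) = 0.9989 - 0.8570 = 0.1419 bits

Cross-check via I(X;Y) = H(X) + H(Y) - H(X,Y): computing H(Y) from the column sums and H(X,Y) from the 6 cells in the same way gives H(Y) = 1.3217 bits and H(X,Y) = 2.1787 bits, so
I(X;Y) = 0.9989 + 1.3217 - 2.1787 = 0.1419 bits ✓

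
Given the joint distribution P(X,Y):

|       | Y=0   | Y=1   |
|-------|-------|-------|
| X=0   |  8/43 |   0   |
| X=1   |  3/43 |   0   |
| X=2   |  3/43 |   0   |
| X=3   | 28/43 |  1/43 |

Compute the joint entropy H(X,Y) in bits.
1.5166 bits

H(X,Y) = -Σ_{x,y} P(x,y) log₂ P(x,y). Per-cell terms -P(x,y)·log₂P(x,y):
  X=0: 0.4514, 0.0000
  X=1: 0.2680, 0.0000
  X=2: 0.2680, 0.0000
  X=3: 0.4030, 0.1262
  (cells with P = 0 contribute 0)
Sum of the 8 terms: H(X,Y) = 1.5166 bits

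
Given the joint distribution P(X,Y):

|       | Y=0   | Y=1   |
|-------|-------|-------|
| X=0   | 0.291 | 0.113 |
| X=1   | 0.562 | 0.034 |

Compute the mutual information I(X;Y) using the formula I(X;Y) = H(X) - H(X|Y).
0.0687 bits

I(X;Y) = H(X) - H(X|Y)

Marginal of X (row sums):
  P(X=0) = 0.291 + 0.113 = 0.404
  P(X=1) = 0.562 + 0.034 = 0.596
H(X) = -[0.404·log₂(0.404) + 0.596·log₂(0.596)]
  = 0.52826 + 0.44498 = 0.9732 bits

Marginal of Y (column sums):
  P(Y=0) = 0.291 + 0.562 = 0.853
  P(Y=1) = 0.113 + 0.034 = 0.147
H(X|Y) = Σ_y P(y)·H(X|Y=y):
  Y=0: P(Y=0) = 0.853, P(X|Y=0) = (291/853, 562/853) → H(X|Y=0) = 0.92591
  Y=1: P(Y=1) = 0.147, P(X|Y=1) = (113/147, 34/147) → H(X|Y=1) = 0.78026
H(X|Y) = 0.853·0.92591 + 0.147·0.78026 = 0.9045 bits

I(X;Y) = H(X) - H(X|Y) = 0.9732 - 0.9045 = 0.0687 bits

Cross-check via I(X;Y) = H(X) + H(Y) - H(X,Y): computing H(Y) from the column sums and H(X,Y) from the 4 cells in the same way gives H(Y) = 0.6023 bits and H(X,Y) = 1.5068 bits, so
I(X;Y) = 0.9732 + 0.6023 - 1.5068 = 0.0687 bits ✓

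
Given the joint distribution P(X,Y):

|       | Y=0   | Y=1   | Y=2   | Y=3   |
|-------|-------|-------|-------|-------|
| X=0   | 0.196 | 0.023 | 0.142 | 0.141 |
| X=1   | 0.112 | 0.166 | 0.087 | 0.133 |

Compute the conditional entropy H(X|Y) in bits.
0.8854 bits

H(X|Y) = H(X,Y) - H(Y)

H(X,Y) = -Σ_{x,y} P(x,y) log₂ P(x,y). Per-cell terms -P(x,y)·log₂P(x,y):
  X=0: 0.46081, 0.12517, 0.39988, 0.39850
  X=1: 0.35374, 0.43006, 0.30649, 0.38710
Sum of the 8 terms: H(X,Y) = 2.86175 bits

Marginal of Y (column sums):
  P(Y=0) = 0.196 + 0.112 = 0.308
  P(Y=1) = 0.023 + 0.166 = 0.189
  P(Y=2) = 0.142 + 0.087 = 0.229
  P(Y=3) = 0.141 + 0.133 = 0.274
H(Y) = -[0.308·log₂(0.308) + 0.189·log₂(0.189) + 0.229·log₂(0.229) + 0.274·log₂(0.274)]
  = 0.52329 + 0.45427 + 0.48699 + 0.51176 = 1.97631 bits

H(X|Y) = H(X,Y) - H(Y) = 2.86175 - 1.97631 = 0.8854 bits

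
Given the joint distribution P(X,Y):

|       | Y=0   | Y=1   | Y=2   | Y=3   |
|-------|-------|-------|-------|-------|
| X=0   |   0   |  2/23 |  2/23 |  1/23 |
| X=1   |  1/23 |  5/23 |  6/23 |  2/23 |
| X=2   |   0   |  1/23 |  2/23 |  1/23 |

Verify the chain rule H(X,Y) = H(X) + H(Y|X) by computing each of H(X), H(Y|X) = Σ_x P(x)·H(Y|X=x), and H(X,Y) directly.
H(X) = 1.3534 bits, H(Y|X) = 1.6432 bits, H(X,Y) = 2.9966 bits

Marginal of X (row sums):
  P(X=0) = 0 + 2/23 + 2/23 + 1/23 = 5/23
  P(X=1) = 1/23 + 5/23 + 6/23 + 2/23 = 14/23
  P(X=2) = 0 + 1/23 + 2/23 + 1/23 = 4/23
H(X) = -[(5/23)·log₂(5/23) + (14/23)·log₂(14/23) + (4/23)·log₂(4/23)]
  = 0.478616 + 0.435952 + 0.438880 = 1.3534 bits

H(Y|X) = Σ_x P(x)·H(Y|X=x):
  X=0: P(X=0) = 5/23, P(Y|X=0) = (0, 2/5, 2/5, 1/5) → H(Y|X=0) = 1.521928
  X=1: P(X=1) = 14/23, P(Y|X=1) = (1/14, 5/14, 3/7, 1/7) → H(Y|X=1) = 1.727397
  X=2: P(X=2) = 4/23, P(Y|X=2) = (0, 1/4, 1/2, 1/4) → H(Y|X=2) = 1.500000
H(Y|X) = (5/23)·1.521928 + (14/23)·1.727397 + (4/23)·1.500000 = 1.6432 bits

H(X,Y) = -Σ_{x,y} P(x,y) log₂ P(x,y). Per-cell terms -P(x,y)·log₂P(x,y):
  X=0: 0.000000, 0.306397, 0.306397, 0.196677
  X=1: 0.196677, 0.478616, 0.505722, 0.306397
  X=2: 0.000000, 0.196677, 0.306397, 0.196677
  (cells with P = 0 contribute 0)
Sum of the 12 terms: H(X,Y) = 2.9966 bits

Chain rule check:
  H(X) + H(Y|X) = 1.3534 + 1.6432 = 2.9966 bits
  H(X,Y) = 2.9966 bits
✓ Chain rule verified.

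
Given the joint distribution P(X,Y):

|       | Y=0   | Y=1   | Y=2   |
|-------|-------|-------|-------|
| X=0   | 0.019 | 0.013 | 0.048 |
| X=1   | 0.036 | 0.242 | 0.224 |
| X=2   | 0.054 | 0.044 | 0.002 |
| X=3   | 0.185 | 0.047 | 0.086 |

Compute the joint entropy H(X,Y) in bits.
2.9576 bits

H(X,Y) = -Σ_{x,y} P(x,y) log₂ P(x,y). Per-cell terms -P(x,y)·log₂P(x,y):
  X=0: 0.1086, 0.0814, 0.2103
  X=1: 0.1727, 0.4954, 0.4835
  X=2: 0.2274, 0.1983, 0.0179
  X=3: 0.4504, 0.2073, 0.3044
Sum of the 12 terms: H(X,Y) = 2.9576 bits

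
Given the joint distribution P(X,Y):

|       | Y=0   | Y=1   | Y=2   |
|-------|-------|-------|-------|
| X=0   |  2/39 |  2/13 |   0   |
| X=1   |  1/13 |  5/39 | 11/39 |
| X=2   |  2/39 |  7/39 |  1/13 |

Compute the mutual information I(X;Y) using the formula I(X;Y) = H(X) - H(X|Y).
0.2236 bits

I(X;Y) = H(X) - H(X|Y)

Marginal of X (row sums):
  P(X=0) = 2/39 + 2/13 + 0 = 8/39
  P(X=1) = 1/13 + 5/39 + 11/39 = 19/39
  P(X=2) = 2/39 + 7/39 + 1/13 = 4/13
H(X) = -[(8/39)·log₂(8/39) + (19/39)·log₂(19/39) + (4/13)·log₂(4/13)]
  = 0.4688 + 0.5054 + 0.5232 = 1.4974 bits

Marginal of Y (column sums):
  P(Y=0) = 2/39 + 1/13 + 2/39 = 7/39
  P(Y=1) = 2/13 + 5/39 + 7/39 = 6/13
  P(Y=2) = 0 + 11/39 + 1/13 = 14/39
H(X|Y) = Σ_y P(y)·H(X|Y=y):
  Y=0: P(Y=0) = 7/39, P(X|Y=0) = (2/7, 3/7, 2/7) → H(X|Y=0) = 1.5567
  Y=1: P(Y=1) = 6/13, P(X|Y=1) = (1/3, 5/18, 7/18) → H(X|Y=1) = 1.5715
  Y=2: P(Y=2) = 14/39, P(X|Y=2) = (0, 11/14, 3/14) → H(X|Y=2) = 0.7496
H(X|Y) = (7/39)·1.5567 + (6/13)·1.5715 + (14/39)·0.7496 = 1.2738 bits

I(X;Y) = H(X) - H(X|Y) = 1.4974 - 1.2738 = 0.2236 bits

Cross-check via I(X;Y) = H(X) + H(Y) - H(X,Y): computing H(Y) from the column sums and H(X,Y) from the 9 cells in the same way gives H(Y) = 1.4902 bits and H(X,Y) = 2.7640 bits, so
I(X;Y) = 1.4974 + 1.4902 - 2.7640 = 0.2236 bits ✓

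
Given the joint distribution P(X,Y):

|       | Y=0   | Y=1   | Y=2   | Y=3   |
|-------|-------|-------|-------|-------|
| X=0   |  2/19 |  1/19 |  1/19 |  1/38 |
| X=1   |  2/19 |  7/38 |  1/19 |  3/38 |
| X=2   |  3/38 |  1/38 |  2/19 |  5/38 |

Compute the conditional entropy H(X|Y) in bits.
1.3956 bits

H(X|Y) = H(X,Y) - H(Y)

H(X,Y) = -Σ_{x,y} P(x,y) log₂ P(x,y). Per-cell terms -P(x,y)·log₂P(x,y):
  X=0: 0.3418871, 0.2235751, 0.2235751, 0.1381034
  X=1: 0.3418871, 0.4495792, 0.2235751, 0.2891814
  X=2: 0.2891814, 0.1381034, 0.3418871, 0.3849999
Sum of the 12 terms: H(X,Y) = 3.385535 bits

Marginal of Y (column sums):
  P(Y=0) = 2/19 + 2/19 + 3/38 = 11/38
  P(Y=1) = 1/19 + 7/38 + 1/38 = 5/19
  P(Y=2) = 1/19 + 1/19 + 2/19 = 4/19
  P(Y=3) = 1/38 + 3/38 + 5/38 = 9/38
H(Y) = -[(11/38)·log₂(11/38) + (5/19)·log₂(5/19) + (4/19)·log₂(4/19) + (9/38)·log₂(9/38)]
  = 0.5177225 + 0.5068420 + 0.4732479 + 0.4921585 = 1.989971 bits

H(X|Y) = H(X,Y) - H(Y) = 3.385535 - 1.989971 = 1.3956 bits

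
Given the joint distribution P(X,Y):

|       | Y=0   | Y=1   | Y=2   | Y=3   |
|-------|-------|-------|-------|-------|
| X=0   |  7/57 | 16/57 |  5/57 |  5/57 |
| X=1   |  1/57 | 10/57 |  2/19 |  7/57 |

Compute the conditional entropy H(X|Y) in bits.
0.9129 bits

H(X|Y) = H(X,Y) - H(Y)

H(X,Y) = -Σ_{x,y} P(x,y) log₂ P(x,y). Per-cell terms -P(x,y)·log₂P(x,y):
  X=0: 0.37155694, 0.51449544, 0.30797912, 0.30797912
  X=1: 0.10233140, 0.44051963, 0.34188711, 0.37155694
Sum of the 8 terms: H(X,Y) = 2.7583057 bits

Marginal of Y (column sums):
  P(Y=0) = 7/57 + 1/57 = 8/57
  P(Y=1) = 16/57 + 10/57 = 26/57
  P(Y=2) = 5/57 + 2/19 = 11/57
  P(Y=3) = 5/57 + 7/57 = 4/19
H(Y) = -[(8/57)·log₂(8/57) + (26/57)·log₂(26/57) + (11/57)·log₂(11/57) + (4/19)·log₂(4/19)]
  = 0.39759860 + 0.51655628 + 0.45803583 + 0.47324790 = 1.8454386 bits

H(X|Y) = H(X,Y) - H(Y) = 2.7583057 - 1.8454386 = 0.9129 bits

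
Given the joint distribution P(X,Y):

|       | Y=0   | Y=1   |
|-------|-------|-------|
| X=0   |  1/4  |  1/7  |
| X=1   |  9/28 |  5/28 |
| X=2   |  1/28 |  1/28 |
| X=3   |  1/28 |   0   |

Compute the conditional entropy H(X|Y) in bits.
1.4460 bits

H(X|Y) = H(X,Y) - H(Y)

H(X,Y) = -Σ_{x,y} P(x,y) log₂ P(x,y). Per-cell terms -P(x,y)·log₂P(x,y):
  X=0: 0.5000, 0.4011
  X=1: 0.5263, 0.4438
  X=2: 0.1717, 0.1717
  X=3: 0.1717, 0.0000
  (cells with P = 0 contribute 0)
Sum of the 8 terms: H(X,Y) = 2.3863 bits

Marginal of Y (column sums):
  P(Y=0) = 1/4 + 9/28 + 1/28 + 1/28 = 9/14
  P(Y=1) = 1/7 + 5/28 + 1/28 + 0 = 5/14
H(Y) = -[(9/14)·log₂(9/14) + (5/14)·log₂(5/14)]
  = 0.4098 + 0.5305 = 0.9403 bits

H(X|Y) = H(X,Y) - H(Y) = 2.3863 - 0.9403 = 1.4460 bits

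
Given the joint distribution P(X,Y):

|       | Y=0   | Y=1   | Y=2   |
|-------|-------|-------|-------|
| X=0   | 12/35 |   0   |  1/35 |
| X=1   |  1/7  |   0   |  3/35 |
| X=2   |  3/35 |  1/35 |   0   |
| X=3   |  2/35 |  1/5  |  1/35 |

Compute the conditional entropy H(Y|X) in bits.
0.7867 bits

H(Y|X) = H(X,Y) - H(X)

H(X,Y) = -Σ_{x,y} P(x,y) log₂ P(x,y). Per-cell terms -P(x,y)·log₂P(x,y):
  X=0: 0.52948, 0.00000, 0.14655
  X=1: 0.40105, 0.00000, 0.30380
  X=2: 0.30380, 0.14655, 0.00000
  X=3: 0.23596, 0.46439, 0.14655
  (cells with P = 0 contribute 0)
Sum of the 12 terms: H(X,Y) = 2.6781 bits

Marginal of X (row sums):
  P(X=0) = 12/35 + 0 + 1/35 = 13/35
  P(X=1) = 1/7 + 0 + 3/35 = 8/35
  P(X=2) = 3/35 + 1/35 + 0 = 4/35
  P(X=3) = 2/35 + 1/5 + 1/35 = 2/7
H(X) = -[(13/35)·log₂(13/35) + (8/35)·log₂(8/35) + (4/35)·log₂(4/35) + (2/7)·log₂(2/7)]
  = 0.53071 + 0.48669 + 0.35763 + 0.51639 = 1.8914 bits

H(Y|X) = H(X,Y) - H(X) = 2.6781 - 1.8914 = 0.7867 bits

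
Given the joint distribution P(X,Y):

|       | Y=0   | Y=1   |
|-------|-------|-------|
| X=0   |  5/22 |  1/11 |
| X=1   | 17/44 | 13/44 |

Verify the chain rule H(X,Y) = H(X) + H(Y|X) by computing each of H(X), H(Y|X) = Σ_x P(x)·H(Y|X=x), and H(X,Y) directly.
H(X) = 0.9024 bits, H(Y|X) = 0.9477 bits, H(X,Y) = 1.8501 bits

Marginal of X (row sums):
  P(X=0) = 5/22 + 1/11 = 7/22
  P(X=1) = 17/44 + 13/44 = 15/22
H(X) = -[(7/22)·log₂(7/22) + (15/22)·log₂(15/22)]
  = 0.52566 + 0.37673 = 0.9024 bits

H(Y|X) = Σ_x P(x)·H(Y|X=x):
  X=0: P(X=0) = 7/22, P(Y|X=0) = (5/7, 2/7) → H(Y|X=0) = 0.86312
  X=1: P(X=1) = 15/22, P(Y|X=1) = (17/30, 13/30) → H(Y|X=1) = 0.98714
H(Y|X) = (7/22)·0.86312 + (15/22)·0.98714 = 0.9477 bits

H(X,Y) = -Σ_{x,y} P(x,y) log₂ P(x,y). Per-cell terms -P(x,y)·log₂P(x,y):
  X=0: 0.48580, 0.31449
  X=1: 0.53008, 0.51970
Sum of the 4 terms: H(X,Y) = 1.8501 bits

Chain rule check:
  H(X) + H(Y|X) = 0.9024 + 0.9477 = 1.8501 bits
  H(X,Y) = 1.8501 bits
✓ Chain rule verified.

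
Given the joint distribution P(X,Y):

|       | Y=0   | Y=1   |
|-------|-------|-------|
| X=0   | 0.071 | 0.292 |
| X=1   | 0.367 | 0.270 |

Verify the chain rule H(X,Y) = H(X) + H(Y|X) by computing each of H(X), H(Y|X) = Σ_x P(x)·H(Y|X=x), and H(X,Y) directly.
H(X) = 0.9451 bits, H(Y|X) = 0.8851 bits, H(X,Y) = 1.8303 bits

Marginal of X (row sums):
  P(X=0) = 0.071 + 0.292 = 0.363
  P(X=1) = 0.367 + 0.270 = 0.637
H(X) = -[0.363·log₂(0.363) + 0.637·log₂(0.637)]
  = 0.53069 + 0.41445 = 0.9451 bits

H(Y|X) = Σ_x P(x)·H(Y|X=x):
  X=0: P(X=0) = 0.363, P(Y|X=0) = (71/363, 292/363) → H(Y|X=0) = 0.71302
  X=1: P(X=1) = 0.637, P(Y|X=1) = (367/637, 270/637) → H(Y|X=1) = 0.98321
H(Y|X) = 0.363·0.71302 + 0.637·0.98321 = 0.8851 bits

H(X,Y) = -Σ_{x,y} P(x,y) log₂ P(x,y). Per-cell terms -P(x,y)·log₂P(x,y):
  X=0: 0.27094, 0.51858
  X=1: 0.53074, 0.51002
Sum of the 4 terms: H(X,Y) = 1.8303 bits

Chain rule check:
  H(X) + H(Y|X) = 0.9451 + 0.8851 = 1.8302 bits
  H(X,Y) = 1.8303 bits
✓ Chain rule verified (Δ = 0.0001 is 4-dp rounding noise: each of the three values was rounded independently).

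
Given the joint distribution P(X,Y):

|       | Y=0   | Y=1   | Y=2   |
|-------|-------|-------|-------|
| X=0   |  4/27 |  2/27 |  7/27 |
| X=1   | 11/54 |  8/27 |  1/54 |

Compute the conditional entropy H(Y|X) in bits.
1.2863 bits

H(Y|X) = H(X,Y) - H(X)

H(X,Y) = -Σ_{x,y} P(x,y) log₂ P(x,y). Per-cell terms -P(x,y)·log₂P(x,y):
  X=0: 0.4081, 0.2781, 0.5049
  X=1: 0.4676, 0.5200, 0.1066
Sum of the 6 terms: H(X,Y) = 2.2853 bits

Marginal of X (row sums):
  P(X=0) = 4/27 + 2/27 + 7/27 = 13/27
  P(X=1) = 11/54 + 8/27 + 1/54 = 14/27
H(X) = -[(13/27)·log₂(13/27) + (14/27)·log₂(14/27)]
  = 0.5077 + 0.4913 = 0.9990 bits

H(Y|X) = H(X,Y) - H(X) = 2.2853 - 0.9990 = 1.2863 bits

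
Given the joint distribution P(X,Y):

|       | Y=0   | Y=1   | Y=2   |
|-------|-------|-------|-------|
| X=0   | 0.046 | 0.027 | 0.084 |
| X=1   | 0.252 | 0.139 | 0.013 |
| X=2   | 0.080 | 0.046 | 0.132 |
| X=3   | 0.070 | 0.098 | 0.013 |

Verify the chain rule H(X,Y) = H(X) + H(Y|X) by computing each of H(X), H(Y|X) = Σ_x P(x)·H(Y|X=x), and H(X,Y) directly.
H(X) = 1.8982 bits, H(Y|X) = 1.2851 bits, H(X,Y) = 3.1834 bits

Marginal of X (row sums):
  P(X=0) = 0.046 + 0.027 + 0.084 = 0.157
  P(X=1) = 0.252 + 0.139 + 0.013 = 0.404
  P(X=2) = 0.080 + 0.046 + 0.132 = 0.258
  P(X=3) = 0.070 + 0.098 + 0.013 = 0.181
H(X) = -[0.157·log₂(0.157) + 0.404·log₂(0.404) + 0.258·log₂(0.258) + 0.181·log₂(0.181)]
  = 0.419373 + 0.528259 + 0.504276 + 0.446335 = 1.8982 bits

H(Y|X) = Σ_x P(x)·H(Y|X=x):
  X=0: P(X=0) = 0.157, P(Y|X=0) = (46/157, 27/157, 84/157) → H(Y|X=0) = 1.438439
  X=1: P(X=1) = 0.404, P(Y|X=1) = (63/101, 139/404, 13/404) → H(Y|X=1) = 1.113872
  X=2: P(X=2) = 0.258, P(Y|X=2) = (40/129, 23/129, 22/43) → H(Y|X=2) = 1.462010
  X=3: P(X=3) = 0.181, P(Y|X=3) = (70/181, 98/181, 13/181) → H(Y|X=3) = 1.282182
H(Y|X) = 0.157·1.438439 + 0.404·1.113872 + 0.258·1.462010 + 0.181·1.282182 = 1.2851 bits

H(X,Y) = -Σ_{x,y} P(x,y) log₂ P(x,y). Per-cell terms -P(x,y)·log₂P(x,y):
  X=0: 0.204342, 0.140694, 0.300171
  X=1: 0.501103, 0.395711, 0.081449
  X=2: 0.291508, 0.204342, 0.385624
  X=3: 0.268555, 0.328405, 0.081449
Sum of the 12 terms: H(X,Y) = 3.1834 bits

Chain rule check:
  H(X) + H(Y|X) = 1.8982 + 1.2851 = 3.1833 bits
  H(X,Y) = 3.1834 bits
✓ Chain rule verified (Δ = 0.0001 is 4-dp rounding noise: each of the three values was rounded independently).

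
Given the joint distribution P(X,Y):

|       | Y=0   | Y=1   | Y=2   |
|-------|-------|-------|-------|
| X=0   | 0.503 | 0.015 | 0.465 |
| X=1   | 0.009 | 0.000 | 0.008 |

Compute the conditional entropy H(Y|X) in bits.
1.0959 bits

H(Y|X) = H(X,Y) - H(X)

H(X,Y) = -Σ_{x,y} P(x,y) log₂ P(x,y). Per-cell terms -P(x,y)·log₂P(x,y):
  X=0: 0.4986590, 0.0908834, 0.5136843
  X=1: 0.0611627, 0.0000000, 0.0557263
  (cells with P = 0 contribute 0)
Sum of the 6 terms: H(X,Y) = 1.220116 bits

Marginal of X (row sums):
  P(X=0) = 0.503 + 0.015 + 0.465 = 0.983
  P(X=1) = 0.009 + 0.000 + 0.008 = 0.017
H(X) = -[0.983·log₂(0.983) + 0.017·log₂(0.017)]
  = 0.0243162 + 0.0999315 = 0.124248 bits

H(Y|X) = H(X,Y) - H(X) = 1.220116 - 0.124248 = 1.0959 bits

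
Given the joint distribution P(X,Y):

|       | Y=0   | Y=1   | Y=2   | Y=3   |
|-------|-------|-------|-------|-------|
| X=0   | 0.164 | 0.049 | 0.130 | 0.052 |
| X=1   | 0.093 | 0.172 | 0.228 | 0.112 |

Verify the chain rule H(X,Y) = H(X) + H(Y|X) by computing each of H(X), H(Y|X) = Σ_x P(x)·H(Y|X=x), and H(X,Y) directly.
H(X) = 0.9680 bits, H(Y|X) = 1.8730 bits, H(X,Y) = 2.8409 bits

Marginal of X (row sums):
  P(X=0) = 0.164 + 0.049 + 0.130 + 0.052 = 0.395
  P(X=1) = 0.093 + 0.172 + 0.228 + 0.112 = 0.605
H(X) = -[0.395·log₂(0.395) + 0.605·log₂(0.605)]
  = 0.529330 + 0.438621 = 0.9680 bits

H(Y|X) = Σ_x P(x)·H(Y|X=x):
  X=0: P(X=0) = 0.395, P(Y|X=0) = (164/395, 49/395, 26/79, 52/395) → H(Y|X=0) = 1.812823
  X=1: P(X=1) = 0.605, P(Y|X=1) = (93/605, 172/605, 228/605, 112/605) → H(Y|X=1) = 1.912226
H(Y|X) = 0.395·1.812823 + 0.605·1.912226 = 1.8730 bits

H(X,Y) = -Σ_{x,y} P(x,y) log₂ P(x,y). Per-cell terms -P(x,y)·log₂P(x,y):
  X=0: 0.427750, 0.213203, 0.382644, 0.221798
  X=1: 0.318676, 0.436797, 0.486300, 0.353744
Sum of the 8 terms: H(X,Y) = 2.8409 bits

Chain rule check:
  H(X) + H(Y|X) = 0.9680 + 1.8730 = 2.8410 bits
  H(X,Y) = 2.8409 bits
✓ Chain rule verified (Δ = 0.0001 is 4-dp rounding noise: each of the three values was rounded independently).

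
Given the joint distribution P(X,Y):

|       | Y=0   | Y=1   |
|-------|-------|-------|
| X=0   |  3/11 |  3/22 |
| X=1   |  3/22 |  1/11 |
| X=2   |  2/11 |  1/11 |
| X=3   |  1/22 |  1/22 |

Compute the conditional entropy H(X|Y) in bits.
1.8311 bits

H(X|Y) = H(X,Y) - H(Y)

H(X,Y) = -Σ_{x,y} P(x,y) log₂ P(x,y). Per-cell terms -P(x,y)·log₂P(x,y):
  X=0: 0.511219, 0.391973
  X=1: 0.391973, 0.314494
  X=2: 0.447169, 0.314494
  X=3: 0.202701, 0.202701
Sum of the 8 terms: H(X,Y) = 2.77672 bits

Marginal of Y (column sums):
  P(Y=0) = 3/11 + 3/22 + 2/11 + 1/22 = 7/11
  P(Y=1) = 3/22 + 1/11 + 1/11 + 1/22 = 4/11
H(Y) = -[(7/11)·log₂(7/11) + (4/11)·log₂(4/11)]
  = 0.414958 + 0.530702 = 0.94566 bits

H(X|Y) = H(X,Y) - H(Y) = 2.77672 - 0.94566 = 1.8311 bits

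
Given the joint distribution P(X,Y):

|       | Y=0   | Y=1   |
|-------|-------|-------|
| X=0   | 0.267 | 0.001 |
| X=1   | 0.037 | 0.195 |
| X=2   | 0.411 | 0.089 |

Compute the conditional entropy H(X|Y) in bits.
1.1302 bits

H(X|Y) = H(X,Y) - H(Y)

H(X,Y) = -Σ_{x,y} P(x,y) log₂ P(x,y). Per-cell terms -P(x,y)·log₂P(x,y):
  X=0: 0.508659, 0.009966
  X=1: 0.175984, 0.459899
  X=2: 0.527227, 0.310615
Sum of the 6 terms: H(X,Y) = 1.99235 bits

Marginal of Y (column sums):
  P(Y=0) = 0.267 + 0.037 + 0.411 = 0.715
  P(Y=1) = 0.001 + 0.195 + 0.089 = 0.285
H(Y) = -[0.715·log₂(0.715) + 0.285·log₂(0.285)]
  = 0.346049 + 0.516125 = 0.86217 bits

H(X|Y) = H(X,Y) - H(Y) = 1.99235 - 0.86217 = 1.1302 bits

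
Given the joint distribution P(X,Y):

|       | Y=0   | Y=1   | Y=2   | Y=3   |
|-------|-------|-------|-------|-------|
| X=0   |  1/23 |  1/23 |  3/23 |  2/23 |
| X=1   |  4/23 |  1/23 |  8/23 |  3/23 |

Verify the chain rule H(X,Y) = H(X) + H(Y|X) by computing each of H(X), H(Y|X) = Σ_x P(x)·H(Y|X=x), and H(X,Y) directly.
H(X) = 0.8865 bits, H(Y|X) = 1.7453 bits, H(X,Y) = 2.6318 bits

Marginal of X (row sums):
  P(X=0) = 1/23 + 1/23 + 3/23 + 2/23 = 7/23
  P(X=1) = 4/23 + 1/23 + 8/23 + 3/23 = 16/23
H(X) = -[(7/23)·log₂(7/23) + (16/23)·log₂(16/23)]
  = 0.522324 + 0.364217 = 0.8865 bits

H(Y|X) = Σ_x P(x)·H(Y|X=x):
  X=0: P(X=0) = 7/23, P(Y|X=0) = (1/7, 1/7, 3/7, 2/7) → H(Y|X=0) = 1.842371
  X=1: P(X=1) = 16/23, P(Y|X=1) = (1/4, 1/16, 1/2, 3/16) → H(Y|X=1) = 1.702820
H(Y|X) = (7/23)·1.842371 + (16/23)·1.702820 = 1.7453 bits

H(X,Y) = -Σ_{x,y} P(x,y) log₂ P(x,y). Per-cell terms -P(x,y)·log₂P(x,y):
  X=0: 0.196677, 0.196677, 0.383296, 0.306397
  X=1: 0.438880, 0.196677, 0.529935, 0.383296
Sum of the 8 terms: H(X,Y) = 2.6318 bits

Chain rule check:
  H(X) + H(Y|X) = 0.8865 + 1.7453 = 2.6318 bits
  H(X,Y) = 2.6318 bits
✓ Chain rule verified.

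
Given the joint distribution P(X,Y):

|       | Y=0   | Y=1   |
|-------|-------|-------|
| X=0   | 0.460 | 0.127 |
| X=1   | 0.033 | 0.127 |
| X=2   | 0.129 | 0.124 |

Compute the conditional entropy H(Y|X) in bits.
0.8127 bits

H(Y|X) = H(X,Y) - H(X)

H(X,Y) = -Σ_{x,y} P(x,y) log₂ P(x,y). Per-cell terms -P(x,y)·log₂P(x,y):
  X=0: 0.51534, 0.37809
  X=1: 0.16241, 0.37809
  X=2: 0.38114, 0.37344
Sum of the 6 terms: H(X,Y) = 2.1885 bits

Marginal of X (row sums):
  P(X=0) = 0.460 + 0.127 = 0.587
  P(X=1) = 0.033 + 0.127 = 0.160
  P(X=2) = 0.129 + 0.124 = 0.253
H(X) = -[0.587·log₂(0.587) + 0.160·log₂(0.160) + 0.253·log₂(0.253)]
  = 0.45115 + 0.42302 + 0.50165 = 1.3758 bits

H(Y|X) = H(X,Y) - H(X) = 2.1885 - 1.3758 = 0.8127 bits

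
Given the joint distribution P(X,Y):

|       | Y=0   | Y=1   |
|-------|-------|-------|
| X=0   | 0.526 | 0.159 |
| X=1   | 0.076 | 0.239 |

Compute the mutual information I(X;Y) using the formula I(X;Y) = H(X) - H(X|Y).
0.1832 bits

I(X;Y) = H(X) - H(X|Y)

Marginal of X (row sums):
  P(X=0) = 0.526 + 0.159 = 0.685
  P(X=1) = 0.076 + 0.239 = 0.315
H(X) = -[0.685·log₂(0.685) + 0.315·log₂(0.315)]
  = 0.37389 + 0.52497 = 0.89886 bits

Marginal of Y (column sums):
  P(Y=0) = 0.526 + 0.076 = 0.602
  P(Y=1) = 0.159 + 0.239 = 0.398
H(X|Y) = Σ_y P(y)·H(X|Y=y):
  Y=0: P(Y=0) = 0.602, P(X|Y=0) = (263/301, 38/301) → H(X|Y=0) = 0.54705
  Y=1: P(Y=1) = 0.398, P(X|Y=1) = (159/398, 239/398) → H(X|Y=1) = 0.97066
H(X|Y) = 0.602·0.54705 + 0.398·0.97066 = 0.71565 bits

I(X;Y) = H(X) - H(X|Y) = 0.89886 - 0.71565 = 0.1832 bits

Cross-check via I(X;Y) = H(X) + H(Y) - H(X,Y): computing H(Y) from the column sums and H(X,Y) from the 4 cells in the same way gives H(Y) = 0.96977 bits and H(X,Y) = 1.68541 bits, so
I(X;Y) = 0.89886 + 0.96977 - 1.68541 = 0.1832 bits ✓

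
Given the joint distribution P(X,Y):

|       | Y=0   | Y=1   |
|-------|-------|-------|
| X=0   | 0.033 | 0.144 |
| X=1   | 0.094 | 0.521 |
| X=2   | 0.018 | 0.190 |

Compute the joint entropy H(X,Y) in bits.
1.9353 bits

H(X,Y) = -Σ_{x,y} P(x,y) log₂ P(x,y). Per-cell terms -P(x,y)·log₂P(x,y):
  X=0: 0.1624, 0.4026
  X=1: 0.3207, 0.4901
  X=2: 0.1043, 0.4552
Sum of the 6 terms: H(X,Y) = 1.9353 bits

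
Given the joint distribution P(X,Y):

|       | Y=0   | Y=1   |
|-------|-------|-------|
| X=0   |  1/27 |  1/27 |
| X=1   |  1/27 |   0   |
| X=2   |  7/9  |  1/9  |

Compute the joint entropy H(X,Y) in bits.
1.1625 bits

H(X,Y) = -Σ_{x,y} P(x,y) log₂ P(x,y). Per-cell terms -P(x,y)·log₂P(x,y):
  X=0: 0.1761, 0.1761
  X=1: 0.1761, 0.0000
  X=2: 0.2820, 0.3522
  (cells with P = 0 contribute 0)
Sum of the 6 terms: H(X,Y) = 1.1625 bits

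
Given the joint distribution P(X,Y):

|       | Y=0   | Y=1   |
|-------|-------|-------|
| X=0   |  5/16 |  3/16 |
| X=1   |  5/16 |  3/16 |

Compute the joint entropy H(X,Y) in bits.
1.9544 bits

H(X,Y) = -Σ_{x,y} P(x,y) log₂ P(x,y). Per-cell terms -P(x,y)·log₂P(x,y):
  X=0: 0.5244, 0.4528
  X=1: 0.5244, 0.4528
Sum of the 4 terms: H(X,Y) = 1.9544 bits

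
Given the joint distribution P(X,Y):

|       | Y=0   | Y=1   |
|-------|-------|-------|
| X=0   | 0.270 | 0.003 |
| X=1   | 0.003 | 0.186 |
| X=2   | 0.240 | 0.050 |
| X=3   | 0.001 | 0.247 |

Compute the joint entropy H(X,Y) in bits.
2.2302 bits

H(X,Y) = -Σ_{x,y} P(x,y) log₂ P(x,y). Per-cell terms -P(x,y)·log₂P(x,y):
  X=0: 0.510022, 0.025142
  X=1: 0.025142, 0.451352
  X=2: 0.494134, 0.216096
  X=3: 0.009966, 0.498302
Sum of the 8 terms: H(X,Y) = 2.2302 bits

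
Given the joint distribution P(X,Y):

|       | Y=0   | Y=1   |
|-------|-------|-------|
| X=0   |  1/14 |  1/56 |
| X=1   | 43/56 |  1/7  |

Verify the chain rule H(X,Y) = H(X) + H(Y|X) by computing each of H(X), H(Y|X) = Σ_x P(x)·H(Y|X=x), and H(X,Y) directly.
H(X) = 0.4341 bits, H(Y|X) = 0.6352 bits, H(X,Y) = 1.0693 bits

Marginal of X (row sums):
  P(X=0) = 1/14 + 1/56 = 5/56
  P(X=1) = 43/56 + 1/7 = 51/56
H(X) = -[(5/56)·log₂(5/56) + (51/56)·log₂(51/56)]
  = 0.31120 + 0.12288 = 0.4341 bits

H(Y|X) = Σ_x P(x)·H(Y|X=x):
  X=0: P(X=0) = 5/56, P(Y|X=0) = (4/5, 1/5) → H(Y|X=0) = 0.72193
  X=1: P(X=1) = 51/56, P(Y|X=1) = (43/51, 8/51) → H(Y|X=1) = 0.62675
H(Y|X) = (5/56)·0.72193 + (51/56)·0.62675 = 0.6352 bits

H(X,Y) = -Σ_{x,y} P(x,y) log₂ P(x,y). Per-cell terms -P(x,y)·log₂P(x,y):
  X=0: 0.27195, 0.10370
  X=1: 0.29262, 0.40105
Sum of the 4 terms: H(X,Y) = 1.0693 bits

Chain rule check:
  H(X) + H(Y|X) = 0.4341 + 0.6352 = 1.0693 bits
  H(X,Y) = 1.0693 bits
✓ Chain rule verified.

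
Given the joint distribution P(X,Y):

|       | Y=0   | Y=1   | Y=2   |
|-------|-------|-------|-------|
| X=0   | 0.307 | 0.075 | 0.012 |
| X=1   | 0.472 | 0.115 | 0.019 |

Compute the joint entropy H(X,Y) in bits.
1.8586 bits

H(X,Y) = -Σ_{x,y} P(x,y) log₂ P(x,y). Per-cell terms -P(x,y)·log₂P(x,y):
  X=0: 0.52303, 0.28027, 0.07657
  X=1: 0.51124, 0.35883, 0.10864
Sum of the 6 terms: H(X,Y) = 1.8586 bits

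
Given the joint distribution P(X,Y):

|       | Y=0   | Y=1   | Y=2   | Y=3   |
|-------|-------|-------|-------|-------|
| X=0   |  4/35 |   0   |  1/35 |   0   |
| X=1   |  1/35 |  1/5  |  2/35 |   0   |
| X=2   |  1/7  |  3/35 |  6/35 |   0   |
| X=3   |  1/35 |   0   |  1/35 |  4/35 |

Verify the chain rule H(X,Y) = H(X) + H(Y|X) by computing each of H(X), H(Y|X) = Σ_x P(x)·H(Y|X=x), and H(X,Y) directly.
H(X) = 1.8824 bits, H(Y|X) = 1.2605 bits, H(X,Y) = 3.1428 bits

Marginal of X (row sums):
  P(X=0) = 4/35 + 0 + 1/35 + 0 = 1/7
  P(X=1) = 1/35 + 1/5 + 2/35 + 0 = 2/7
  P(X=2) = 1/7 + 3/35 + 6/35 + 0 = 2/5
  P(X=3) = 1/35 + 0 + 1/35 + 4/35 = 6/35
H(X) = -[(1/7)·log₂(1/7) + (2/7)·log₂(2/7) + (2/5)·log₂(2/5) + (6/35)·log₂(6/35)]
  = 0.40105 + 0.51639 + 0.52877 + 0.43617 = 1.8824 bits

H(Y|X) = Σ_x P(x)·H(Y|X=x):
  X=0: P(X=0) = 1/7, P(Y|X=0) = (4/5, 0, 1/5, 0) → H(Y|X=0) = 0.72193
  X=1: P(X=1) = 2/7, P(Y|X=1) = (1/10, 7/10, 1/5, 0) → H(Y|X=1) = 1.15678
  X=2: P(X=2) = 2/5, P(Y|X=2) = (5/14, 3/14, 3/7, 0) → H(Y|X=2) = 1.53062
  X=3: P(X=3) = 6/35, P(Y|X=3) = (1/6, 0, 1/6, 2/3) → H(Y|X=3) = 1.25163
H(Y|X) = (1/7)·0.72193 + (2/7)·1.15678 + (2/5)·1.53062 + (6/35)·1.25163 = 1.2605 bits

H(X,Y) = -Σ_{x,y} P(x,y) log₂ P(x,y). Per-cell terms -P(x,y)·log₂P(x,y):
  X=0: 0.35763, 0.00000, 0.14655, 0.00000
  X=1: 0.14655, 0.46439, 0.23596, 0.00000
  X=2: 0.40105, 0.30380, 0.43617, 0.00000
  X=3: 0.14655, 0.00000, 0.14655, 0.35763
  (cells with P = 0 contribute 0)
Sum of the 16 terms: H(X,Y) = 3.1428 bits

Chain rule check:
  H(X) + H(Y|X) = 1.8824 + 1.2605 = 3.1429 bits
  H(X,Y) = 3.1428 bits
✓ Chain rule verified (Δ = 0.0001 is 4-dp rounding noise: each of the three values was rounded independently).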